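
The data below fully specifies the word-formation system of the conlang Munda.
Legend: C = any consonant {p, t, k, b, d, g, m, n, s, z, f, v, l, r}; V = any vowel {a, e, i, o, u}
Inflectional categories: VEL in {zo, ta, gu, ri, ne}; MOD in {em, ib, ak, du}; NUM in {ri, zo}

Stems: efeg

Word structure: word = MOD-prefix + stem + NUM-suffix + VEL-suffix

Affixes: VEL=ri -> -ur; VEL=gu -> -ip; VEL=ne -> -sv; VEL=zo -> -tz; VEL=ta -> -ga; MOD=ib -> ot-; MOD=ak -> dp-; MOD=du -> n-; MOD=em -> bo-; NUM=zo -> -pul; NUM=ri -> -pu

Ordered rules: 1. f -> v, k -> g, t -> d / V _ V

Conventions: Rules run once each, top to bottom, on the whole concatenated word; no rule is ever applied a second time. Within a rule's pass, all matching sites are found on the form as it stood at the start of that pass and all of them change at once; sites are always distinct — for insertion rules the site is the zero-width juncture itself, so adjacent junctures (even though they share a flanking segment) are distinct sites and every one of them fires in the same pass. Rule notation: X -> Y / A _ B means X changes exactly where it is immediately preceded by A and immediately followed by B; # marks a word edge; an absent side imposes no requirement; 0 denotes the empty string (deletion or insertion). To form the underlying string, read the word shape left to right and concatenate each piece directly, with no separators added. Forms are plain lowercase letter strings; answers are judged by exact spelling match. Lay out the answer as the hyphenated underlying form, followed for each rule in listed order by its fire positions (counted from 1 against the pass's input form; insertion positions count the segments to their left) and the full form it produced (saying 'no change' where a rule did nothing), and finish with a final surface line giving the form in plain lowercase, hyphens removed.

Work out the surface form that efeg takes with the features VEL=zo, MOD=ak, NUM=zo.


underlying: dp-efeg-pul-tz
1. f -> v, k -> g, t -> d / V _ V: fires at position(s) 4: dpevegpultz
surface: dpevegpultz


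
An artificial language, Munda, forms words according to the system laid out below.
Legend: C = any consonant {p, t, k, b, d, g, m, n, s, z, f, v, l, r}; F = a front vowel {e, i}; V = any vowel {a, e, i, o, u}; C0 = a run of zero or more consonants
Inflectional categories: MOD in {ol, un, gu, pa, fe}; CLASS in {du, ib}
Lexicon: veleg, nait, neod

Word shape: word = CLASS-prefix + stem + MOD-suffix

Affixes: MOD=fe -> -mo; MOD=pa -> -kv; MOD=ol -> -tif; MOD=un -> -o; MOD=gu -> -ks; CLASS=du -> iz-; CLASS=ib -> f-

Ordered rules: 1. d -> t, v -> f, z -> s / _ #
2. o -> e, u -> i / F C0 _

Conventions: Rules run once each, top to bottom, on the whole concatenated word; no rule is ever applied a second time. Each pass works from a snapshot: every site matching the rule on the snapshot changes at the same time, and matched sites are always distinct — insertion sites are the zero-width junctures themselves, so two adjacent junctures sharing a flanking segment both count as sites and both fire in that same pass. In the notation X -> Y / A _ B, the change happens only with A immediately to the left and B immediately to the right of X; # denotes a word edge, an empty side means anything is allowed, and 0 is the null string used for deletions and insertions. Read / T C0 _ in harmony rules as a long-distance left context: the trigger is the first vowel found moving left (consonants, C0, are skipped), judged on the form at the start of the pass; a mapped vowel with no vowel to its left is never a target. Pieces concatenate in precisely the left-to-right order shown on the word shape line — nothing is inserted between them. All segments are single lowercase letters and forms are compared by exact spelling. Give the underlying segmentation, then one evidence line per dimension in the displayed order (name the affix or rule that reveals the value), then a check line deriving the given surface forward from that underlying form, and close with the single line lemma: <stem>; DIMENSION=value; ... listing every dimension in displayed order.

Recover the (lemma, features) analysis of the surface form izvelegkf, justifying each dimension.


underlying: iz-veleg-kv
MOD=pa - signalled by the affix -kv
CLASS=du - signalled by the affix iz-
check: izvelegkv -> izvelegkf -> izvelegkf
lemma: veleg; MOD=pa; CLASS=du


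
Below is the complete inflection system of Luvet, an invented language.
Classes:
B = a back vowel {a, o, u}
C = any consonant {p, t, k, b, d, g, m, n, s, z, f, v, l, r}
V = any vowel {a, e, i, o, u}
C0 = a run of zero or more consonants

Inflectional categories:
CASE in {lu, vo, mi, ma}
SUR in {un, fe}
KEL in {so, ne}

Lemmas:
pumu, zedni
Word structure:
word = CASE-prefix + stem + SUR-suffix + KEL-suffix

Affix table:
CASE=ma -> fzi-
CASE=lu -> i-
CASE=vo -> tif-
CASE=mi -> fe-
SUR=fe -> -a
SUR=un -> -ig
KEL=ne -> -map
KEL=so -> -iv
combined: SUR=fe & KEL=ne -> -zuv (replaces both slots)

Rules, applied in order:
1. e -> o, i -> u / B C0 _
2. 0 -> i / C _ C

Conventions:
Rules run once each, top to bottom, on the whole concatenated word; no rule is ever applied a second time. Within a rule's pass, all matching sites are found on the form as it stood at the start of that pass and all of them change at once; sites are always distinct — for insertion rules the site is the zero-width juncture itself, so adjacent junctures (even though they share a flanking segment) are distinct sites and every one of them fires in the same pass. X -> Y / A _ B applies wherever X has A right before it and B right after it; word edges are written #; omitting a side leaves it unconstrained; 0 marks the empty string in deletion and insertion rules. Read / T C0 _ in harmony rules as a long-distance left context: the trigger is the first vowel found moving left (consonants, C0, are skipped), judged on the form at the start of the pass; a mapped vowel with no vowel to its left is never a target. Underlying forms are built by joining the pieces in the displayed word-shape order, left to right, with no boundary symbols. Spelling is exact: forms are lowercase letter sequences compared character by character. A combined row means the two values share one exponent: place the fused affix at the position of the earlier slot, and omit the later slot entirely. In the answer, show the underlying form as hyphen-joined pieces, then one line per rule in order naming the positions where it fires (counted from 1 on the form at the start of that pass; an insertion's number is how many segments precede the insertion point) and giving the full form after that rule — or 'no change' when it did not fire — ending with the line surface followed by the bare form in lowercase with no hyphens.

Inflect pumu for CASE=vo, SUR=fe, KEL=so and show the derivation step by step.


underlying: tif-pumu-a-iv
1. e -> o, i -> u / B C0 _: fires at position(s) 9: tifpumuauv
2. 0 -> i / C _ C: inserts after position(s) 3: tifipumuauv
surface: tifipumuauv


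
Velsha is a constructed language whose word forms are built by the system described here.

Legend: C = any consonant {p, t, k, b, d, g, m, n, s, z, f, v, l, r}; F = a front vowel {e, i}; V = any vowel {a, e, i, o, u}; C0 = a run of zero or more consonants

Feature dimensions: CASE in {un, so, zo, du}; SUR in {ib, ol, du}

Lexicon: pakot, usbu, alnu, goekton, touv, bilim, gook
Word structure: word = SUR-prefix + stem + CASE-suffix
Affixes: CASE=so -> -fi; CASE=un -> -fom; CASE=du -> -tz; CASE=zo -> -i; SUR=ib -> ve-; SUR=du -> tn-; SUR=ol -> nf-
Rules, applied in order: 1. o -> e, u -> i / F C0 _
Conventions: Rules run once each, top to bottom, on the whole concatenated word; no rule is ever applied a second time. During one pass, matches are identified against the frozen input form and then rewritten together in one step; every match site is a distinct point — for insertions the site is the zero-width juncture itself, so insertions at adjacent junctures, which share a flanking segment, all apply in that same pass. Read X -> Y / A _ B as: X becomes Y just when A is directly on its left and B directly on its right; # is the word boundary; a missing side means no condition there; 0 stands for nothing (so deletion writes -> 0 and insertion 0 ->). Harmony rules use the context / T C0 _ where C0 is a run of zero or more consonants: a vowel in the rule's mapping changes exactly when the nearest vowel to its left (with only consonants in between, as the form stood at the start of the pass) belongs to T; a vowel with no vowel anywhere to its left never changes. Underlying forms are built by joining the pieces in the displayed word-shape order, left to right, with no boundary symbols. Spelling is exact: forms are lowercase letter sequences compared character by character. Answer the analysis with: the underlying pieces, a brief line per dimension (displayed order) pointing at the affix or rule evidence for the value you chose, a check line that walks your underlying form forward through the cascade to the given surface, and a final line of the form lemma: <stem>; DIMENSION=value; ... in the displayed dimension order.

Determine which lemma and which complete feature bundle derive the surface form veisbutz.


underlying: ve-usbu-tz
CASE=du - signalled by the affix -tz
SUR=ib - signalled by the affix ve-
check: veusbutz -> veisbutz
lemma: usbu; CASE=du; SUR=ib


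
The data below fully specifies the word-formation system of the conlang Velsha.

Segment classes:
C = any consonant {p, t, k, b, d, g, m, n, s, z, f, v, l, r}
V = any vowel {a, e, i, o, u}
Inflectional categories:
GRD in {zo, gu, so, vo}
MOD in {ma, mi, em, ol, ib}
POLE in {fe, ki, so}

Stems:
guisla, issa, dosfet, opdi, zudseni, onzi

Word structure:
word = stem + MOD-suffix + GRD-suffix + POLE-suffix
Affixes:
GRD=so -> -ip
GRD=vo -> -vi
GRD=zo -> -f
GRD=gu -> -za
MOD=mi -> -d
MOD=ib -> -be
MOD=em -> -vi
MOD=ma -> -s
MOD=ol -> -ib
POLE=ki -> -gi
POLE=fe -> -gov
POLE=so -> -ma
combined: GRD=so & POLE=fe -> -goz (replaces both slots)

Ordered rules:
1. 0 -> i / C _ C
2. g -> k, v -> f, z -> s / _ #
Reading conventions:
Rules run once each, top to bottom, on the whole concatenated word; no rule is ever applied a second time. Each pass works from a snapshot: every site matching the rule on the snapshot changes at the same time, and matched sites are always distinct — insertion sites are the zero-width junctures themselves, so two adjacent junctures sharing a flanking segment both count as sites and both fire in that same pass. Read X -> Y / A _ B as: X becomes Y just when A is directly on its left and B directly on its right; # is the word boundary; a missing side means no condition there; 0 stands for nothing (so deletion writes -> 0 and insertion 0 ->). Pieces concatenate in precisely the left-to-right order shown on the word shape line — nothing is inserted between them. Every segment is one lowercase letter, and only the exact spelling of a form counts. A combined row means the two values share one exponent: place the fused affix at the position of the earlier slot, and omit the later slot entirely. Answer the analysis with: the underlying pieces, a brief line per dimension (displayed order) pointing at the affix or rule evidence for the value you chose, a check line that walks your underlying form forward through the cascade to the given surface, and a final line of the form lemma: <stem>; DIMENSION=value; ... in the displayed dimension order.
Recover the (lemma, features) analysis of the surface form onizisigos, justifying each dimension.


underlying: onzi-s-goz
GRD=so - signalled by the combined affix row
MOD=ma - signalled by the affix -s
POLE=fe - signalled by the combined affix row
check: onzisgoz -> onizisigoz -> onizisigos
lemma: onzi; GRD=so; MOD=ma; POLE=fe


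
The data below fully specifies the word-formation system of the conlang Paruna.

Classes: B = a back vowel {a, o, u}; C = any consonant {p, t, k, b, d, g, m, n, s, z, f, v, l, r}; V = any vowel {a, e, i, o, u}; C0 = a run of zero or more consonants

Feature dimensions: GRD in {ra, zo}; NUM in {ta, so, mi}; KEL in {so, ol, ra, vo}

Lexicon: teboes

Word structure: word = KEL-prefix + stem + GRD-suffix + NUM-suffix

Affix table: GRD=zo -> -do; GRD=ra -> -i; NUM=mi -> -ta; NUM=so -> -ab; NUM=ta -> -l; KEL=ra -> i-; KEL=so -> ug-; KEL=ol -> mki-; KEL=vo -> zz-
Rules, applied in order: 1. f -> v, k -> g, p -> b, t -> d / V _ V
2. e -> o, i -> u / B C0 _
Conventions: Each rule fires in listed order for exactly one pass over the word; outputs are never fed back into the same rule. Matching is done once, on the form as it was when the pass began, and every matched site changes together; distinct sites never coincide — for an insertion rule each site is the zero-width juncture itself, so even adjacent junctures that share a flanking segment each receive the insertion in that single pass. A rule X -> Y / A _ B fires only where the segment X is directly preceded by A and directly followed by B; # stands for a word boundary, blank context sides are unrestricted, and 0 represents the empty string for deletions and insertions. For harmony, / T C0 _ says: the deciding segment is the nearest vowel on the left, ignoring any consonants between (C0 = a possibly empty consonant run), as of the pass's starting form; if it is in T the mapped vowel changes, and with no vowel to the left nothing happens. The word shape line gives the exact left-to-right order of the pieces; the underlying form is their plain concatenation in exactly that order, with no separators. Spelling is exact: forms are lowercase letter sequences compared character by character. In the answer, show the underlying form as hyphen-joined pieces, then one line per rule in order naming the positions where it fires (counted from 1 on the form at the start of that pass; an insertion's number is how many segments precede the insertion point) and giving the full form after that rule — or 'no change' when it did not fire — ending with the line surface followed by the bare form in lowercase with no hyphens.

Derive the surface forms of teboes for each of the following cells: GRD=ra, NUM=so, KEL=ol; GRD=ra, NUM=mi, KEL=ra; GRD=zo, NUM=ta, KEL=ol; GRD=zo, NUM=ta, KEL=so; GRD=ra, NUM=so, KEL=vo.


cell GRD=ra, NUM=so, KEL=ol:
underlying: mki-teboes-i-ab
1. f -> v, k -> g, p -> b, t -> d / V _ V: fires at position(s) 4: mkideboesiab
2. e -> o, i -> u / B C0 _: fires at position(s) 8: mkideboosiab
surface: mkideboosiab

cell GRD=ra, NUM=mi, KEL=ra:
underlying: i-teboes-i-ta
1. f -> v, k -> g, p -> b, t -> d / V _ V: fires at position(s) 2, 9: ideboesida
2. e -> o, i -> u / B C0 _: fires at position(s) 6: ideboosida
surface: ideboosida

cell GRD=zo, NUM=ta, KEL=ol:
underlying: mki-teboes-do-l
1. f -> v, k -> g, p -> b, t -> d / V _ V: fires at position(s) 4: mkideboesdol
2. e -> o, i -> u / B C0 _: fires at position(s) 8: mkideboosdol
surface: mkideboosdol

cell GRD=zo, NUM=ta, KEL=so:
underlying: ug-teboes-do-l
1. f -> v, k -> g, p -> b, t -> d / V _ V: no change
2. e -> o, i -> u / B C0 _: fires at position(s) 4, 7: ugtoboosdol
surface: ugtoboosdol

cell GRD=ra, NUM=so, KEL=vo:
underlying: zz-teboes-i-ab
1. f -> v, k -> g, p -> b, t -> d / V _ V: no change
2. e -> o, i -> u / B C0 _: fires at position(s) 7: zzteboosiab
surface: zzteboosiab


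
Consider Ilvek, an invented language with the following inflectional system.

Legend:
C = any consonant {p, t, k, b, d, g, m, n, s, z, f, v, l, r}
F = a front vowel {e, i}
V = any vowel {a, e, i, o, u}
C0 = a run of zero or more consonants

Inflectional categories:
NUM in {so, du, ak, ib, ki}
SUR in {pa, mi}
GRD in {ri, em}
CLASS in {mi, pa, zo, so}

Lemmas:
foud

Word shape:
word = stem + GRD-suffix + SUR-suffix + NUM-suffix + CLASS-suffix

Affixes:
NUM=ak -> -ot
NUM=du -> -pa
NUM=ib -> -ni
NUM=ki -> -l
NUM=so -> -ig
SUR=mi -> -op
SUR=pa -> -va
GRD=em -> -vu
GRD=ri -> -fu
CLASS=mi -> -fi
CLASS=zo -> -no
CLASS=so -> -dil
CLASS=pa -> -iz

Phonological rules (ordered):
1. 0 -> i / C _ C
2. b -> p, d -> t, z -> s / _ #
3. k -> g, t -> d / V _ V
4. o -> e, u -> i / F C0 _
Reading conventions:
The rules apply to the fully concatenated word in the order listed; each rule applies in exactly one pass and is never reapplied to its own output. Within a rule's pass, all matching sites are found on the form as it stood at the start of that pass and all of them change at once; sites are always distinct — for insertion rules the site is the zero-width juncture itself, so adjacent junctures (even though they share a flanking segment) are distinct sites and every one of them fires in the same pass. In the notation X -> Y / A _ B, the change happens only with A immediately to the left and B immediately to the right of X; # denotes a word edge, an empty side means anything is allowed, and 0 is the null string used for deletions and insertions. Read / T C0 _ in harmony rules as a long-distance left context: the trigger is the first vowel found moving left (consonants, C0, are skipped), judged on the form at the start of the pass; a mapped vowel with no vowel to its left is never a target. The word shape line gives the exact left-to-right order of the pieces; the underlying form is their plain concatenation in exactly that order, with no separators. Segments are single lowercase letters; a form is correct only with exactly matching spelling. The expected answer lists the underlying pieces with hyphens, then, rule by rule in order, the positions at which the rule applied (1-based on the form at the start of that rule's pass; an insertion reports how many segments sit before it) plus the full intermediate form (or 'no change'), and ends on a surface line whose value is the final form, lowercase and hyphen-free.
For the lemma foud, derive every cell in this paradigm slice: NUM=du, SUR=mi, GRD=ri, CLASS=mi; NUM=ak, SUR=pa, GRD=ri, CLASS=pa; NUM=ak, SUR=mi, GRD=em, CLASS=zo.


cell NUM=du, SUR=mi, GRD=ri, CLASS=mi:
underlying: foud-fu-op-pa-fi
1. 0 -> i / C _ C: inserts after position(s) 4, 8: foudifuopipafi
2. b -> p, d -> t, z -> s / _ #: no change
3. k -> g, t -> d / V _ V: no change
4. o -> e, u -> i / F C0 _: fires at position(s) 7: foudifiopipafi
surface: foudifiopipafi

cell NUM=ak, SUR=pa, GRD=ri, CLASS=pa:
underlying: foud-fu-va-ot-iz
1. 0 -> i / C _ C: inserts after position(s) 4: foudifuvaotiz
2. b -> p, d -> t, z -> s / _ #: fires at position(s) 13: foudifuvaotis
3. k -> g, t -> d / V _ V: fires at position(s) 11: foudifuvaodis
4. o -> e, u -> i / F C0 _: fires at position(s) 7: foudifivaodis
surface: foudifivaodis

cell NUM=ak, SUR=mi, GRD=em, CLASS=zo:
underlying: foud-vu-op-ot-no
1. 0 -> i / C _ C: inserts after position(s) 4, 10: foudivuopotino
2. b -> p, d -> t, z -> s / _ #: no change
3. k -> g, t -> d / V _ V: fires at position(s) 11: foudivuopodino
4. o -> e, u -> i / F C0 _: fires at position(s) 7, 14: foudiviopodine
surface: foudiviopodine


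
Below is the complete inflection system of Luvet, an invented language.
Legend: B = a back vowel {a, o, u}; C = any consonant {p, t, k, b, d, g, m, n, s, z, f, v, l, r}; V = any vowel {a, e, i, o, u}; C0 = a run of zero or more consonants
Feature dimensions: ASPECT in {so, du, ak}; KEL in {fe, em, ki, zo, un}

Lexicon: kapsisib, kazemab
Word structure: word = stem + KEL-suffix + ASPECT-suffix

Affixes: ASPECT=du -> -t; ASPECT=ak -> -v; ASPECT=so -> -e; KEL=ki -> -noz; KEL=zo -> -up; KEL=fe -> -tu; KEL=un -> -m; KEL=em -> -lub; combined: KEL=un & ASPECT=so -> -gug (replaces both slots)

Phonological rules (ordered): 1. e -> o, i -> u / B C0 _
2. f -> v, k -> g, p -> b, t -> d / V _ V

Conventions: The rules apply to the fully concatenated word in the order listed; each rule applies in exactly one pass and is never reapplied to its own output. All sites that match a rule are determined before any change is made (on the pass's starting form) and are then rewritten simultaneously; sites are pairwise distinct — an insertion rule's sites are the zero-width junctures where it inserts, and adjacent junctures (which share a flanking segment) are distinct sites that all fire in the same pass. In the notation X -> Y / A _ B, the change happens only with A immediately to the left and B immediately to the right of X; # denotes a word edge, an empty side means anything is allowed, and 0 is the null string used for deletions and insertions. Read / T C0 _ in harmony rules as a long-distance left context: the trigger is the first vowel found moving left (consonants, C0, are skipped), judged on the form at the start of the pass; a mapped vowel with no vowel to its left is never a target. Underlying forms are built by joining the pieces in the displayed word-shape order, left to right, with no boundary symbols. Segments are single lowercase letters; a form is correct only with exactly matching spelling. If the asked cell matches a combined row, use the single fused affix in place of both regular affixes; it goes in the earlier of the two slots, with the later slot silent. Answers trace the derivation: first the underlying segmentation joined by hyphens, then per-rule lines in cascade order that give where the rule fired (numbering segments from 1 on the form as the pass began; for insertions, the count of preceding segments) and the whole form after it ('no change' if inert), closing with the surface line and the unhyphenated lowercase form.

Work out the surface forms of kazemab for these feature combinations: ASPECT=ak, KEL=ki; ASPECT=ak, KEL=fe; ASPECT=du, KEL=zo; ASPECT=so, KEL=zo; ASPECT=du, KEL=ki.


cell ASPECT=ak, KEL=ki:
underlying: kazemab-noz-v
1. e -> o, i -> u / B C0 _: fires at position(s) 4: kazomabnozv
2. f -> v, k -> g, p -> b, t -> d / V _ V: no change
surface: kazomabnozv

cell ASPECT=ak, KEL=fe:
underlying: kazemab-tu-v
1. e -> o, i -> u / B C0 _: fires at position(s) 4: kazomabtuv
2. f -> v, k -> g, p -> b, t -> d / V _ V: no change
surface: kazomabtuv

cell ASPECT=du, KEL=zo:
underlying: kazemab-up-t
1. e -> o, i -> u / B C0 _: fires at position(s) 4: kazomabupt
2. f -> v, k -> g, p -> b, t -> d / V _ V: no change
surface: kazomabupt

cell ASPECT=so, KEL=zo:
underlying: kazemab-up-e
1. e -> o, i -> u / B C0 _: fires at position(s) 4, 10: kazomabupo
2. f -> v, k -> g, p -> b, t -> d / V _ V: fires at position(s) 9: kazomabubo
surface: kazomabubo

cell ASPECT=du, KEL=ki:
underlying: kazemab-noz-t
1. e -> o, i -> u / B C0 _: fires at position(s) 4: kazomabnozt
2. f -> v, k -> g, p -> b, t -> d / V _ V: no change
surface: kazomabnozt


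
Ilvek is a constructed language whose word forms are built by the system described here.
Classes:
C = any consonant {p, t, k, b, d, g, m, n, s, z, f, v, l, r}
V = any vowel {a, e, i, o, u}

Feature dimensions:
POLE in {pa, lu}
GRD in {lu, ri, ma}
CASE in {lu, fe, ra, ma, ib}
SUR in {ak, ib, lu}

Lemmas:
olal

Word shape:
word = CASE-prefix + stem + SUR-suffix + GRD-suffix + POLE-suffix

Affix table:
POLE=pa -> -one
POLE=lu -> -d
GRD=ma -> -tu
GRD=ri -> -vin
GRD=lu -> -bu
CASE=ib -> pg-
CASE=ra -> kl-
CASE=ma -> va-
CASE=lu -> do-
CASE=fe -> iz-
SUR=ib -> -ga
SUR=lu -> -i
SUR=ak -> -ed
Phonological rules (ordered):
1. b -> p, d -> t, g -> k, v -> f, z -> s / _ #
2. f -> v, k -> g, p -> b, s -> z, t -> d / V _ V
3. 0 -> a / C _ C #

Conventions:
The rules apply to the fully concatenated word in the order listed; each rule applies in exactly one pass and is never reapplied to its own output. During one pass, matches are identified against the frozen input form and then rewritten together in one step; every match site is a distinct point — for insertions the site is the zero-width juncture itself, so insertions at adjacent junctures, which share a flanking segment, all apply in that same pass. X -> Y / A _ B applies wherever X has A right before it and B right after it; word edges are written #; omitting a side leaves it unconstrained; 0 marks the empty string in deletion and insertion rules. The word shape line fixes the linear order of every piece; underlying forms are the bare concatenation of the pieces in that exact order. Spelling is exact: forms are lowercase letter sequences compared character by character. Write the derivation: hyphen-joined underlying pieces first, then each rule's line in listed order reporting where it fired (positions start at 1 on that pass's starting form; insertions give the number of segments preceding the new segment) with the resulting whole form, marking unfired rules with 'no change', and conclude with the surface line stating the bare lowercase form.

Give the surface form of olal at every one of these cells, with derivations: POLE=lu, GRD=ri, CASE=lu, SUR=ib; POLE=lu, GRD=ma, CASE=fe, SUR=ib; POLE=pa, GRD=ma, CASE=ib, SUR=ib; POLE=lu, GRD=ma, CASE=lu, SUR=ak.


cell POLE=lu, GRD=ri, CASE=lu, SUR=ib:
underlying: do-olal-ga-vin-d
1. b -> p, d -> t, g -> k, v -> f, z -> s / _ #: fires at position(s) 12: doolalgavint
2. f -> v, k -> g, p -> b, s -> z, t -> d / V _ V: no change
3. 0 -> a / C _ C #: inserts after position(s) 11: doolalgavinat
surface: doolalgavinat

cell POLE=lu, GRD=ma, CASE=fe, SUR=ib:
underlying: iz-olal-ga-tu-d
1. b -> p, d -> t, g -> k, v -> f, z -> s / _ #: fires at position(s) 11: izolalgatut
2. f -> v, k -> g, p -> b, s -> z, t -> d / V _ V: fires at position(s) 9: izolalgadut
3. 0 -> a / C _ C #: no change
surface: izolalgadut

cell POLE=pa, GRD=ma, CASE=ib, SUR=ib:
underlying: pg-olal-ga-tu-one
1. b -> p, d -> t, g -> k, v -> f, z -> s / _ #: no change
2. f -> v, k -> g, p -> b, s -> z, t -> d / V _ V: fires at position(s) 9: pgolalgaduone
3. 0 -> a / C _ C #: no change
surface: pgolalgaduone

cell POLE=lu, GRD=ma, CASE=lu, SUR=ak:
underlying: do-olal-ed-tu-d
1. b -> p, d -> t, g -> k, v -> f, z -> s / _ #: fires at position(s) 11: doolaledtut
2. f -> v, k -> g, p -> b, s -> z, t -> d / V _ V: no change
3. 0 -> a / C _ C #: no change
surface: doolaledtut


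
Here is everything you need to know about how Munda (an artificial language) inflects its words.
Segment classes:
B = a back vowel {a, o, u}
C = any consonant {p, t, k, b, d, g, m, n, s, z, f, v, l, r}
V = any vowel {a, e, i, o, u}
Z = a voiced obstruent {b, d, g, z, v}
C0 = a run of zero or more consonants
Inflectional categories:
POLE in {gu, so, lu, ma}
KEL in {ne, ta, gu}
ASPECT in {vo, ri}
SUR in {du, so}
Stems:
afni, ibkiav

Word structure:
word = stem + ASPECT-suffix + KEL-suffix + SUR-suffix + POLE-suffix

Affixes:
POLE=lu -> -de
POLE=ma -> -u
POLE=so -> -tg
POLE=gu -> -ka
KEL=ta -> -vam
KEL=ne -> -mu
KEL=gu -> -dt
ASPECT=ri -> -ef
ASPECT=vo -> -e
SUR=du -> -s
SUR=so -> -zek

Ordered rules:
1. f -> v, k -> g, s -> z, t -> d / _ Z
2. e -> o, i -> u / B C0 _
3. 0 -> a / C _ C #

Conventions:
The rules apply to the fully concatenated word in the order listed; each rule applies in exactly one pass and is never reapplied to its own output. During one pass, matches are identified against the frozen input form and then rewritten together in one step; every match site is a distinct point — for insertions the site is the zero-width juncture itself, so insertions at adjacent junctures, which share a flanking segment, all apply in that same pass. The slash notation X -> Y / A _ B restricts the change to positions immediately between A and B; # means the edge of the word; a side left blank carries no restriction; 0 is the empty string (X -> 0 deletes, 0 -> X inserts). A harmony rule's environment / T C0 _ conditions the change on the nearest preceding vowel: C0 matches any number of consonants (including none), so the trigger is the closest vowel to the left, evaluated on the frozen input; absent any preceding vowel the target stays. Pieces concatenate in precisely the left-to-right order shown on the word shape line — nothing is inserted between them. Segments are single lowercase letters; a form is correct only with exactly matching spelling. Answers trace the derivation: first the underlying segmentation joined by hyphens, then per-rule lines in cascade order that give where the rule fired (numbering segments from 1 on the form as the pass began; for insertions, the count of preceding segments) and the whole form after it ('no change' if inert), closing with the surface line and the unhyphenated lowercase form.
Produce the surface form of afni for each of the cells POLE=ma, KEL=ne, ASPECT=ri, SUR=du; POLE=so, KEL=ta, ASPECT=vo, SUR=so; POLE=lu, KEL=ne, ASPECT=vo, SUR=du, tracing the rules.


cell POLE=ma, KEL=ne, ASPECT=ri, SUR=du:
underlying: afni-ef-mu-s-u
1. f -> v, k -> g, s -> z, t -> d / _ Z: no change
2. e -> o, i -> u / B C0 _: fires at position(s) 4: afnuefmusu
3. 0 -> a / C _ C #: no change
surface: afnuefmusu

cell POLE=so, KEL=ta, ASPECT=vo, SUR=so:
underlying: afni-e-vam-zek-tg
1. f -> v, k -> g, s -> z, t -> d / _ Z: fires at position(s) 12: afnievamzekdg
2. e -> o, i -> u / B C0 _: fires at position(s) 4, 10: afnuevamzokdg
3. 0 -> a / C _ C #: inserts after position(s) 12: afnuevamzokdag
surface: afnuevamzokdag

cell POLE=lu, KEL=ne, ASPECT=vo, SUR=du:
underlying: afni-e-mu-s-de
1. f -> v, k -> g, s -> z, t -> d / _ Z: fires at position(s) 8: afniemuzde
2. e -> o, i -> u / B C0 _: fires at position(s) 4, 10: afnuemuzdo
3. 0 -> a / C _ C #: no change
surface: afnuemuzdo


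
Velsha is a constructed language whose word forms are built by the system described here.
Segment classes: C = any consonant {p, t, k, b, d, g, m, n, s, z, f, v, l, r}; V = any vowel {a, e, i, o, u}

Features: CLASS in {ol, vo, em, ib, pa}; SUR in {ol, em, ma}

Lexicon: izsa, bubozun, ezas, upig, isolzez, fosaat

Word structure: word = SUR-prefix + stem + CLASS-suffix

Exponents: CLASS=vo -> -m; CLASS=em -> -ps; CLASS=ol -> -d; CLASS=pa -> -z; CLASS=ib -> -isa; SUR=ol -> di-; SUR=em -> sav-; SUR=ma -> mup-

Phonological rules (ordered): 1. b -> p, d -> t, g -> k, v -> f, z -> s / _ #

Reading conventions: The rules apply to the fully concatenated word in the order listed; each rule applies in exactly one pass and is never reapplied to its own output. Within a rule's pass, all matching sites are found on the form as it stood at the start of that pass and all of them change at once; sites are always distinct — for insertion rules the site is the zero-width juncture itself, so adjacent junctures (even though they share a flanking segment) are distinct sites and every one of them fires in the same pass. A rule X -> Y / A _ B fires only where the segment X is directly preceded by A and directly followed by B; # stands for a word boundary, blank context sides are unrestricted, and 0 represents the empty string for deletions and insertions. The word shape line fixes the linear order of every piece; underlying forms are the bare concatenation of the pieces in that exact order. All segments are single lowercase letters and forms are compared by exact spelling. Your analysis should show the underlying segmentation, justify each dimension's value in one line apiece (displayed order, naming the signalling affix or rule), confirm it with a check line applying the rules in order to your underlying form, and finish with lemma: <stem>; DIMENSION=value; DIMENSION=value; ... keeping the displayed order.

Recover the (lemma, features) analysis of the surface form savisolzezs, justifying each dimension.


underlying: sav-isolzez-z
CLASS=pa - signalled by the affix -z
SUR=em - signalled by the affix sav-
check: savisolzezz -> savisolzezs
lemma: isolzez; CLASS=pa; SUR=em


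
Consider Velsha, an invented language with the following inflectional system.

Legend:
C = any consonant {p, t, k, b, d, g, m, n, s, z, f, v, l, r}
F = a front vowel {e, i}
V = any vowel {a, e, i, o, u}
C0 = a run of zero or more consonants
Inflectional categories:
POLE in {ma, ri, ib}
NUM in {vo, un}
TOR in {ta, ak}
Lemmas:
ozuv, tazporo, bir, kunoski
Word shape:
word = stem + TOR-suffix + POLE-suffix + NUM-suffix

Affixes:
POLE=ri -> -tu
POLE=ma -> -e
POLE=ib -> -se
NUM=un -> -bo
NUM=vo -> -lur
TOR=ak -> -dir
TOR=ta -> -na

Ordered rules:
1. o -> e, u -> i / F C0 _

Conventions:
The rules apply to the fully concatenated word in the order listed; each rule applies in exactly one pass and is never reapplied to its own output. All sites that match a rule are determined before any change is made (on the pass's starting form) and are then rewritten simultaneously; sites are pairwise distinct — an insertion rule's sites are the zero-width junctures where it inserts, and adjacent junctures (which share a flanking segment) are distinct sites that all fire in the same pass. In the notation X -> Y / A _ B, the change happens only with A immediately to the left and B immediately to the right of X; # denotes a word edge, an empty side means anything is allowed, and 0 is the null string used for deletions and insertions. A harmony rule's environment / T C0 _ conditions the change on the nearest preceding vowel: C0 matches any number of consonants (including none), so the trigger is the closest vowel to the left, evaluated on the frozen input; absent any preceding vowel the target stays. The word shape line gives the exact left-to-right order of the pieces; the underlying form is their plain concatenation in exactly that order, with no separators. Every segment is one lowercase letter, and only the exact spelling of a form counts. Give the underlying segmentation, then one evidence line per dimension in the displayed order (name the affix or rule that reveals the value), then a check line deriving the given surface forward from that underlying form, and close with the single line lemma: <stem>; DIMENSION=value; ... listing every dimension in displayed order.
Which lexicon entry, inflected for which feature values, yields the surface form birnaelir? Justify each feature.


underlying: bir-na-e-lur
POLE=ma - signalled by the affix -e
NUM=vo - signalled by the affix -lur
TOR=ta - signalled by the affix -na
check: birnaelur -> birnaelir
lemma: bir; POLE=ma; NUM=vo; TOR=ta


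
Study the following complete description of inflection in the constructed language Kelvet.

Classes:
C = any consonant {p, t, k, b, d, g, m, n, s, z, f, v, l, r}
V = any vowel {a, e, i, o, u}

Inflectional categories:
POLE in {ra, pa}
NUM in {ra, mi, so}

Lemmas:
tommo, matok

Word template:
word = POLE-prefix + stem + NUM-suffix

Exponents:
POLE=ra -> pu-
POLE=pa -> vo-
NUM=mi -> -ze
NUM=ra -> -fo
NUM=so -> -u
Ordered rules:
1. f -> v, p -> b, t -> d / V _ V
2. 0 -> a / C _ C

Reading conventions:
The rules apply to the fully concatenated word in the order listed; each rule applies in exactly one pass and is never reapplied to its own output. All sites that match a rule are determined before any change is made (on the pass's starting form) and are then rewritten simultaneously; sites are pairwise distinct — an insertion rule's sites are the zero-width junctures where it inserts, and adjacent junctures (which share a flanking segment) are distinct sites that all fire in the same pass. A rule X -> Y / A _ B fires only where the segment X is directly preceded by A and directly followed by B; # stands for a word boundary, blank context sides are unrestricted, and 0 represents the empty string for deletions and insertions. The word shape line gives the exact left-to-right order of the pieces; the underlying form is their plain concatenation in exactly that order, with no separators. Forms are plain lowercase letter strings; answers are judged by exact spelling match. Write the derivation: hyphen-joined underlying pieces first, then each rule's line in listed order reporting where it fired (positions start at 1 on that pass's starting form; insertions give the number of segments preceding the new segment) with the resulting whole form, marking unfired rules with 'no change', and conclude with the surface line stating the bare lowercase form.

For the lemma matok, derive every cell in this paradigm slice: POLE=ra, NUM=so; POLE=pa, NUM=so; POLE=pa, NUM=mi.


cell POLE=ra, NUM=so:
underlying: pu-matok-u
1. f -> v, p -> b, t -> d / V _ V: fires at position(s) 5: pumadoku
2. 0 -> a / C _ C: no change
surface: pumadoku

cell POLE=pa, NUM=so:
underlying: vo-matok-u
1. f -> v, p -> b, t -> d / V _ V: fires at position(s) 5: vomadoku
2. 0 -> a / C _ C: no change
surface: vomadoku

cell POLE=pa, NUM=mi:
underlying: vo-matok-ze
1. f -> v, p -> b, t -> d / V _ V: fires at position(s) 5: vomadokze
2. 0 -> a / C _ C: inserts after position(s) 7: vomadokaze
surface: vomadokaze


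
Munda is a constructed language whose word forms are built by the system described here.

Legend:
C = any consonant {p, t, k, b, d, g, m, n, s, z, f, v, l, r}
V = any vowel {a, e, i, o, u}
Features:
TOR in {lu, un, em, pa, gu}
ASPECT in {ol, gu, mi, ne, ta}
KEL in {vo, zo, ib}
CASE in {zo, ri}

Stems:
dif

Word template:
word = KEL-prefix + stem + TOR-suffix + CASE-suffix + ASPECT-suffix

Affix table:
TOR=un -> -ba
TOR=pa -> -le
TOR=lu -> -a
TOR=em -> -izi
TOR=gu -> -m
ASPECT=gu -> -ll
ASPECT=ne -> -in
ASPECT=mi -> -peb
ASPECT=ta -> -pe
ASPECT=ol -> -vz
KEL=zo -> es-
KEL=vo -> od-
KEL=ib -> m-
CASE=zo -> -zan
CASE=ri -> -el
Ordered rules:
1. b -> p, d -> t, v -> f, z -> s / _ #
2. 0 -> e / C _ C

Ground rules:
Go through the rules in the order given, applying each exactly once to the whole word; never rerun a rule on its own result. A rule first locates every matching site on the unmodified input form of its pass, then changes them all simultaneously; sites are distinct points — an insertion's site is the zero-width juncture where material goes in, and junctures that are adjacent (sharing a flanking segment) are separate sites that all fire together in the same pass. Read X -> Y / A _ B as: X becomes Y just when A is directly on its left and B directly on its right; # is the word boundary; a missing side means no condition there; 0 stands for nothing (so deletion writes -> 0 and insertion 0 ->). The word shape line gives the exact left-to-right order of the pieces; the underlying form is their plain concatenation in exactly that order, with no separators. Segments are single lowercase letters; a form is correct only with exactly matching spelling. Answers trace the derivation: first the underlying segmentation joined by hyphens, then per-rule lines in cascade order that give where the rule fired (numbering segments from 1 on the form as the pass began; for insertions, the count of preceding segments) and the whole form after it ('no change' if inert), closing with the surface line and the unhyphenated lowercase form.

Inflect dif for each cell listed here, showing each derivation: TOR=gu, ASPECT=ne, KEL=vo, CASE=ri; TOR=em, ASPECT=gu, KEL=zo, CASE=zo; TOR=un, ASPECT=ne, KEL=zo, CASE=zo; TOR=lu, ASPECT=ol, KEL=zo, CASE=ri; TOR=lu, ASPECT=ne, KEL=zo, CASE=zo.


cell TOR=gu, ASPECT=ne, KEL=vo, CASE=ri:
underlying: od-dif-m-el-in
1. b -> p, d -> t, v -> f, z -> s / _ #: no change
2. 0 -> e / C _ C: inserts after position(s) 2, 5: odedifemelin
surface: odedifemelin

cell TOR=em, ASPECT=gu, KEL=zo, CASE=zo:
underlying: es-dif-izi-zan-ll
1. b -> p, d -> t, v -> f, z -> s / _ #: no change
2. 0 -> e / C _ C: inserts after position(s) 2, 11, 12: esedifizizanelel
surface: esedifizizanelel

cell TOR=un, ASPECT=ne, KEL=zo, CASE=zo:
underlying: es-dif-ba-zan-in
1. b -> p, d -> t, v -> f, z -> s / _ #: no change
2. 0 -> e / C _ C: inserts after position(s) 2, 5: esedifebazanin
surface: esedifebazanin

cell TOR=lu, ASPECT=ol, KEL=zo, CASE=ri:
underlying: es-dif-a-el-vz
1. b -> p, d -> t, v -> f, z -> s / _ #: fires at position(s) 10: esdifaelvs
2. 0 -> e / C _ C: inserts after position(s) 2, 8, 9: esedifaeleves
surface: esedifaeleves

cell TOR=lu, ASPECT=ne, KEL=zo, CASE=zo:
underlying: es-dif-a-zan-in
1. b -> p, d -> t, v -> f, z -> s / _ #: no change
2. 0 -> e / C _ C: inserts after position(s) 2: esedifazanin
surface: esedifazanin


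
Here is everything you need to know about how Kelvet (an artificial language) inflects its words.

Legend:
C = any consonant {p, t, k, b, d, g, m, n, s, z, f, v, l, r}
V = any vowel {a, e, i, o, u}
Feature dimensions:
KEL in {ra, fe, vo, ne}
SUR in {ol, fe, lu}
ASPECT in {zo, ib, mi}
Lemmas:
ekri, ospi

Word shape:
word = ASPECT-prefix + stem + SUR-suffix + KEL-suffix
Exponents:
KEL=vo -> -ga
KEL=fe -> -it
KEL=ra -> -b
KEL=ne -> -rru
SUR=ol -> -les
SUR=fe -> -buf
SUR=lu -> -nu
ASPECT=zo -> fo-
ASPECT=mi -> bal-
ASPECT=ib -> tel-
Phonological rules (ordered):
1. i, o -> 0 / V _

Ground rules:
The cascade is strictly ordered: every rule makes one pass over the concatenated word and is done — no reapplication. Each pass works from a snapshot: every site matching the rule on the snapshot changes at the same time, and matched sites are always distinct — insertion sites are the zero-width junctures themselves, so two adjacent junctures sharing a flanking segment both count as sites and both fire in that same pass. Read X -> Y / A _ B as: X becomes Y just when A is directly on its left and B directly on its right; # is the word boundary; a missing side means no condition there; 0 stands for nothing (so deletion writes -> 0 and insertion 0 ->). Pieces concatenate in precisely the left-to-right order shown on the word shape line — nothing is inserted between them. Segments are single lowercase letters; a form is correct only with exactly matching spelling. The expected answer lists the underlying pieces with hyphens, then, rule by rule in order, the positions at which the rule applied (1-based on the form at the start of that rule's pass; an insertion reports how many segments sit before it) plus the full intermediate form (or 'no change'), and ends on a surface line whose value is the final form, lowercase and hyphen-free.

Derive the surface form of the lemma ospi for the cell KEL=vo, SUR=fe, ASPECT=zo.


underlying: fo-ospi-buf-ga
1. i, o -> 0 / V _: fires at position(s) 3: fospibufga
surface: fospibufga
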